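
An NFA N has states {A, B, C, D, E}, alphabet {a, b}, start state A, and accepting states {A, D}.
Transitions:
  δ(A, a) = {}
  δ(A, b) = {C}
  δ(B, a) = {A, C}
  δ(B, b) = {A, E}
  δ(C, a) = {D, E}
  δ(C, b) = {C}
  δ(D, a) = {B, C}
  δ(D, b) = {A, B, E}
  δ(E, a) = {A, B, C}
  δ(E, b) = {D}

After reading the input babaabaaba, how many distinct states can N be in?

5

Start: {A}
read b: {C}
read a: {D, E}
read b: {A, B, D, E}
read a: {A, B, C}
read a: {A, C, D, E}
read b: {A, B, C, D, E}
read a: {A, B, C, D, E}
read a: {A, B, C, D, E}
read b: {A, B, C, D, E}
read a: {A, B, C, D, E}
Final reachable set {A, B, C, D, E} has 5 states.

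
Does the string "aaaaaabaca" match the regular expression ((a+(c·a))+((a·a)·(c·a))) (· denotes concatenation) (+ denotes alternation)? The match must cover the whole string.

no

Neither (a+(c·a)) nor ((a·a)·(c·a)) matches aaaaaabaca.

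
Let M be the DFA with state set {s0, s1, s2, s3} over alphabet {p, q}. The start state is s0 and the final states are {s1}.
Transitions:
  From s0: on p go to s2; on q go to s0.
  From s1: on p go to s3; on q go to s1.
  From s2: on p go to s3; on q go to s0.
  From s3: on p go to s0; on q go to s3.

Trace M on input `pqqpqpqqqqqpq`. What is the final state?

s0 --p--> s2
s2 --q--> s0
s0 --q--> s0
s0 --p--> s2
s2 --q--> s0
s0 --p--> s2
s2 --q--> s0
s0 --q--> s0
s0 --q--> s0
s0 --q--> s0
s0 --q--> s0
s0 --p--> s2
s2 --q--> s0

s0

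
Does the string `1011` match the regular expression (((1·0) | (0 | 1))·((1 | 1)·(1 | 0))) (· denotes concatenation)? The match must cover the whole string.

Split as 10·11: ((1·0)|(0|1)) matches 10 and ((1|1)·(1|0)) matches 11.

yes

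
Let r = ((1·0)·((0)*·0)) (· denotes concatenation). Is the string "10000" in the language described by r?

yes

Split as 10·000: (1·0) matches 10 and ((0)*·0) matches 000.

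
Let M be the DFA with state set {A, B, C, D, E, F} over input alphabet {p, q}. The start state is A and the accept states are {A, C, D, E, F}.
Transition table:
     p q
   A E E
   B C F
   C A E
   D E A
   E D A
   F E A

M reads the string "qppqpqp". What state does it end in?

A --q--> E
E --p--> D
D --p--> E
E --q--> A
A --p--> E
E --q--> A
A --p--> E

E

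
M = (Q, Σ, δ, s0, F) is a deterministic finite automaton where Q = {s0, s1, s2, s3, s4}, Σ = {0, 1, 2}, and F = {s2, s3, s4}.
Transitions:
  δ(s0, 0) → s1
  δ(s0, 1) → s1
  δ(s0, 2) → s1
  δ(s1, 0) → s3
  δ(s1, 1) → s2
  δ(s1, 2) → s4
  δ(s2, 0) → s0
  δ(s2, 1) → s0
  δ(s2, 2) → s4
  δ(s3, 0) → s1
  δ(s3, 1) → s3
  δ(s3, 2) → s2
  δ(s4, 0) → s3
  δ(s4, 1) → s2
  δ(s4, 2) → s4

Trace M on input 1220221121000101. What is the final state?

s2

s0 --1--> s1
s1 --2--> s4
s4 --2--> s4
s4 --0--> s3
s3 --2--> s2
s2 --2--> s4
s4 --1--> s2
s2 --1--> s0
s0 --2--> s1
s1 --1--> s2
s2 --0--> s0
s0 --0--> s1
s1 --0--> s3
s3 --1--> s3
s3 --0--> s1
s1 --1--> s2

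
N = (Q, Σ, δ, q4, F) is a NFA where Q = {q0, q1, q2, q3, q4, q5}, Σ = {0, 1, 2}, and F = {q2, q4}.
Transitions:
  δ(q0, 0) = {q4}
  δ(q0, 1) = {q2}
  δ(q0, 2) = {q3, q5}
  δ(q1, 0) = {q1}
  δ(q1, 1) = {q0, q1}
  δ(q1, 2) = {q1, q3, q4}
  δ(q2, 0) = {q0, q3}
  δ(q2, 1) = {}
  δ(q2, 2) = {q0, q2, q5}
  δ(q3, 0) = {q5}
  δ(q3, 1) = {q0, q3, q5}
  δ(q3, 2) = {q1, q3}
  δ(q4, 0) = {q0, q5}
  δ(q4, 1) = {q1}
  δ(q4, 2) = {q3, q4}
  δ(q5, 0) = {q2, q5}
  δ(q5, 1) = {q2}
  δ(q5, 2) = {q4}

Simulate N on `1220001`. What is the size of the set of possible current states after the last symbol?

Start: {q4}
read 1: {q1}
read 2: {q1, q3, q4}
read 2: {q1, q3, q4}
read 0: {q0, q1, q5}
read 0: {q1, q2, q4, q5}
read 0: {q0, q1, q2, q3, q5}
read 1: {q0, q1, q2, q3, q5}
Final reachable set {q0, q1, q2, q3, q5} has 5 states.

5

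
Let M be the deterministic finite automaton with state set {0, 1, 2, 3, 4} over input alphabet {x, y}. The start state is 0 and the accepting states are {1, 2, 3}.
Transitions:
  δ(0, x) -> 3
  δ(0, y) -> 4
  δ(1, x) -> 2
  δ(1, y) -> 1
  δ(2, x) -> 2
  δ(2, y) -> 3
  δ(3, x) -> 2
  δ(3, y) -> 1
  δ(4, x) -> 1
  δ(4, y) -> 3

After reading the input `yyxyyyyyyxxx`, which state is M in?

0 --y--> 4
4 --y--> 3
3 --x--> 2
2 --y--> 3
3 --y--> 1
1 --y--> 1
1 --y--> 1
1 --y--> 1
1 --y--> 1
1 --x--> 2
2 --x--> 2
2 --x--> 2

2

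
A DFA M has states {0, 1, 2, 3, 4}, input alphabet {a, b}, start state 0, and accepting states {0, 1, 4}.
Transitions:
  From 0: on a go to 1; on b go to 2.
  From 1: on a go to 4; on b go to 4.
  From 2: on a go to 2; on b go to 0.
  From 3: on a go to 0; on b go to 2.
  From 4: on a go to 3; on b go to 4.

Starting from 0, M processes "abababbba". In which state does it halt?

1

0 --a--> 1
1 --b--> 4
4 --a--> 3
3 --b--> 2
2 --a--> 2
2 --b--> 0
0 --b--> 2
2 --b--> 0
0 --a--> 1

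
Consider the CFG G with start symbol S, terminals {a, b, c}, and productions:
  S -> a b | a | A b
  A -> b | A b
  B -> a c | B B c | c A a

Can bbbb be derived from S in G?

yes

S ⇒ Ab ⇒ Abb ⇒ Abbb ⇒ bbbb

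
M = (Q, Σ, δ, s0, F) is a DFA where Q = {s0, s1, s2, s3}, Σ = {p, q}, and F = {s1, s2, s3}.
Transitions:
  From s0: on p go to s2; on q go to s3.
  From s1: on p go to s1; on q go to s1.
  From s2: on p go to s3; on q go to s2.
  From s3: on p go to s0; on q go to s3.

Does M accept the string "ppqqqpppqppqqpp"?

rejected

s0 --p--> s2
s2 --p--> s3
s3 --q--> s3
s3 --q--> s3
s3 --q--> s3
s3 --p--> s0
s0 --p--> s2
s2 --p--> s3
s3 --q--> s3
s3 --p--> s0
s0 --p--> s2
s2 --q--> s2
s2 --q--> s2
s2 --p--> s3
s3 --p--> s0
End in state s0, which is not an accepting state.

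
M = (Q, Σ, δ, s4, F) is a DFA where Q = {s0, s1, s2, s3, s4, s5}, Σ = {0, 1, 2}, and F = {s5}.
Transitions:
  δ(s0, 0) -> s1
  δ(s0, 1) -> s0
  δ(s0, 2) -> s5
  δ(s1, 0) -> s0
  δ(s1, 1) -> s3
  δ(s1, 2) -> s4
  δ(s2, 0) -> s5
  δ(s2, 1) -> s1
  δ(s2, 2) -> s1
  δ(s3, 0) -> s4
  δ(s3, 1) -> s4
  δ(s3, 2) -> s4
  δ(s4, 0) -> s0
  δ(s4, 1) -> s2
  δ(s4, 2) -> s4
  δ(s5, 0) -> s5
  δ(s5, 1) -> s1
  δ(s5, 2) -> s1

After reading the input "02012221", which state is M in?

s2

s4 --0--> s0
s0 --2--> s5
s5 --0--> s5
s5 --1--> s1
s1 --2--> s4
s4 --2--> s4
s4 --2--> s4
s4 --1--> s2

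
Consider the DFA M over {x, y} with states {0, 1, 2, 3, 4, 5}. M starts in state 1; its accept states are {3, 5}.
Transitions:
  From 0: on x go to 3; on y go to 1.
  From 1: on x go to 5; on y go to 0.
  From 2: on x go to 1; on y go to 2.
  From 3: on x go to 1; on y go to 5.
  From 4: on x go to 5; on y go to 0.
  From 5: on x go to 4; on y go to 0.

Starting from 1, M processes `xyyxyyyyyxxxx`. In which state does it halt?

1 --x--> 5
5 --y--> 0
0 --y--> 1
1 --x--> 5
5 --y--> 0
0 --y--> 1
1 --y--> 0
0 --y--> 1
1 --y--> 0
0 --x--> 3
3 --x--> 1
1 --x--> 5
5 --x--> 4

4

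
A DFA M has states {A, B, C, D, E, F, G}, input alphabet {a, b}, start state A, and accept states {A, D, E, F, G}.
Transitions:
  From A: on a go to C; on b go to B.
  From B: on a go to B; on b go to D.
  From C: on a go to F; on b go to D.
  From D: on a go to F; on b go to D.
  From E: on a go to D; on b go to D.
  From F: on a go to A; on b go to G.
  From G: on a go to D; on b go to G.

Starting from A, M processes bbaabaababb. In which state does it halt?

A --b--> B
B --b--> D
D --a--> F
F --a--> A
A --b--> B
B --a--> B
B --a--> B
B --b--> D
D --a--> F
F --b--> G
G --b--> G

G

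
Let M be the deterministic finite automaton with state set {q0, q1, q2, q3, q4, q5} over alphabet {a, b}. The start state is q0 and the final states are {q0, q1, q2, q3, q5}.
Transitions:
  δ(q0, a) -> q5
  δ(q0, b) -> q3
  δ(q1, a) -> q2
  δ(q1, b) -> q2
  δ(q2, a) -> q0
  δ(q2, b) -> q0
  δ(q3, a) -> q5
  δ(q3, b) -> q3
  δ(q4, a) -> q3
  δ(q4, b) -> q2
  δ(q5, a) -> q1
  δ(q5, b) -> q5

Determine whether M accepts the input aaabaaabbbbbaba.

accepted

q0 --a--> q5
q5 --a--> q1
q1 --a--> q2
q2 --b--> q0
q0 --a--> q5
q5 --a--> q1
q1 --a--> q2
q2 --b--> q0
q0 --b--> q3
q3 --b--> q3
q3 --b--> q3
q3 --b--> q3
q3 --a--> q5
q5 --b--> q5
q5 --a--> q1
End in state q1, which is an accepting state.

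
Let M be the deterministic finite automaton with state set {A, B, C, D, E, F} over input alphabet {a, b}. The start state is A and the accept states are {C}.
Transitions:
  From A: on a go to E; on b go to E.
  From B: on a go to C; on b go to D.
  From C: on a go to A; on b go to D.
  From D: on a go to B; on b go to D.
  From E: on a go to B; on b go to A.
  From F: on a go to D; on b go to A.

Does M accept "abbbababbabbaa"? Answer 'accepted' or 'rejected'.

A --a--> E
E --b--> A
A --b--> E
E --b--> A
A --a--> E
E --b--> A
A --a--> E
E --b--> A
A --b--> E
E --a--> B
B --b--> D
D --b--> D
D --a--> B
B --a--> C
End in state C, which is an accepting state.

accepted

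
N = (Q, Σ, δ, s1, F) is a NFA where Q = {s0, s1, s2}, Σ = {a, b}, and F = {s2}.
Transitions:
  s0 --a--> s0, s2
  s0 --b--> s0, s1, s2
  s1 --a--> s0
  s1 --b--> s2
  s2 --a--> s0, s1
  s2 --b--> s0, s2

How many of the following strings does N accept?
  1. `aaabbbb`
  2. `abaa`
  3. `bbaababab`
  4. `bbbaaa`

4

`aaabbbb`: accepted
`abaa`: accepted
`bbaababab`: accepted
`bbbaaa`: accepted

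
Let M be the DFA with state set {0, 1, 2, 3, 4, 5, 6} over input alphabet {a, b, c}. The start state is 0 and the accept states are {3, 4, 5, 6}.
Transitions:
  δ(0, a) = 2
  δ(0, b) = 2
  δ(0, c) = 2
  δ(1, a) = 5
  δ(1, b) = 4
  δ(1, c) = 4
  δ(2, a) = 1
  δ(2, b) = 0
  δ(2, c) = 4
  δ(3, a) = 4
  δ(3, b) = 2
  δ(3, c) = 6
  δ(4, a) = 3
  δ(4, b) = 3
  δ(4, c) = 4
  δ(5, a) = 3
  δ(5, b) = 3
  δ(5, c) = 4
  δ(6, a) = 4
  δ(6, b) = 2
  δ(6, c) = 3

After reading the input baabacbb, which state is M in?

2

0 --b--> 2
2 --a--> 1
1 --a--> 5
5 --b--> 3
3 --a--> 4
4 --c--> 4
4 --b--> 3
3 --b--> 2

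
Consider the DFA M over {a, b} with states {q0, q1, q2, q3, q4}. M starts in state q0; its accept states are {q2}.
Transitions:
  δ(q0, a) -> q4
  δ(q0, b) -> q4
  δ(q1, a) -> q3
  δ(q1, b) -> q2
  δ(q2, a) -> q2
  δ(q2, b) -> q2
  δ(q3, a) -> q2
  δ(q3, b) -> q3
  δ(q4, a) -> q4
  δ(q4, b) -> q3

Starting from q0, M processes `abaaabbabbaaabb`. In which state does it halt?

q0 --a--> q4
q4 --b--> q3
q3 --a--> q2
q2 --a--> q2
q2 --a--> q2
q2 --b--> q2
q2 --b--> q2
q2 --a--> q2
q2 --b--> q2
q2 --b--> q2
q2 --a--> q2
q2 --a--> q2
q2 --a--> q2
q2 --b--> q2
q2 --b--> q2

q2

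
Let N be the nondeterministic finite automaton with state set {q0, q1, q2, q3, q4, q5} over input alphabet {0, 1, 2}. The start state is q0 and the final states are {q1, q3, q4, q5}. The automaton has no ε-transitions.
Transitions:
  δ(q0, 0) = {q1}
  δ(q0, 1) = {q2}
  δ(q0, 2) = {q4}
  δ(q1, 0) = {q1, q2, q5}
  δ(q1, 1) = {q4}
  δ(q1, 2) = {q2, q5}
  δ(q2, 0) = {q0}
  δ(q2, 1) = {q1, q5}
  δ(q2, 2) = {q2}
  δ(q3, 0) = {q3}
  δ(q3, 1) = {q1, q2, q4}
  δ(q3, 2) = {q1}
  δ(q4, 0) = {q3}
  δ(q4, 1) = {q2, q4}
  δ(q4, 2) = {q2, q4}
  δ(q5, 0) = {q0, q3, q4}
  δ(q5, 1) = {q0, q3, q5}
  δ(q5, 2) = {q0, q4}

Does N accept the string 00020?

accepted

Start: {q0}
read 0: {q1}
read 0: {q1, q2, q5}
read 0: {q0, q1, q2, q3, q4, q5}
read 2: {q0, q1, q2, q4, q5}
read 0: {q0, q1, q2, q3, q4, q5}
Reachable ∩ accepting = {q1, q3, q4, q5} — nonempty.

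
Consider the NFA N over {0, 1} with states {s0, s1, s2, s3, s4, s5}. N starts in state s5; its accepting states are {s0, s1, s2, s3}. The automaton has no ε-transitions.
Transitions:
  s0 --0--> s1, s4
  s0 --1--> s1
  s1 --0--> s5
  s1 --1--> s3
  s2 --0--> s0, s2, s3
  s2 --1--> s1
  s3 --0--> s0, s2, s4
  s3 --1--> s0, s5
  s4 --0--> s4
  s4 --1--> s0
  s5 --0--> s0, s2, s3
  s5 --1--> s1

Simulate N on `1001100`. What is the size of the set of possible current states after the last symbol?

5

Start: {s5}
read 1: {s1}
read 0: {s5}
read 0: {s0, s2, s3}
read 1: {s0, s1, s5}
read 1: {s1, s3}
read 0: {s0, s2, s4, s5}
read 0: {s0, s1, s2, s3, s4}
Final reachable set {s0, s1, s2, s3, s4} has 5 states.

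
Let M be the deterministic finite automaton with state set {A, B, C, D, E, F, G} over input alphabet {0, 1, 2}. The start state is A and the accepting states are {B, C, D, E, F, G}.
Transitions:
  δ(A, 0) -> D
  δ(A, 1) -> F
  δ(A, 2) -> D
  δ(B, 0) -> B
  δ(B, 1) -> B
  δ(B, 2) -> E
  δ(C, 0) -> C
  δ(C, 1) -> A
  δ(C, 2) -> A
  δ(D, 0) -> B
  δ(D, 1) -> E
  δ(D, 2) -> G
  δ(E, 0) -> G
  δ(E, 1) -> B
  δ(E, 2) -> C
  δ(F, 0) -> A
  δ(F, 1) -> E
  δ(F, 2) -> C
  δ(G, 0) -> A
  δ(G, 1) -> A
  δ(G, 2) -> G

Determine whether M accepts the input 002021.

rejected

A --0--> D
D --0--> B
B --2--> E
E --0--> G
G --2--> G
G --1--> A
End in state A, which is not an accepting state.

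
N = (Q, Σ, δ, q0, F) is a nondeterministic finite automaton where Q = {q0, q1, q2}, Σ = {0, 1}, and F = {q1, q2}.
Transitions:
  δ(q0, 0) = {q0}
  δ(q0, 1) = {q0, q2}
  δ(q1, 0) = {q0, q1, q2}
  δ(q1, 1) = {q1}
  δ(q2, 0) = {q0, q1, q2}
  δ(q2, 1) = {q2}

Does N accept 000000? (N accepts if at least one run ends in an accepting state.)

Start: {q0}
read 0: {q0}
read 0: {q0}
read 0: {q0}
read 0: {q0}
read 0: {q0}
read 0: {q0}
Reachable ∩ accepting = {} — empty.

rejected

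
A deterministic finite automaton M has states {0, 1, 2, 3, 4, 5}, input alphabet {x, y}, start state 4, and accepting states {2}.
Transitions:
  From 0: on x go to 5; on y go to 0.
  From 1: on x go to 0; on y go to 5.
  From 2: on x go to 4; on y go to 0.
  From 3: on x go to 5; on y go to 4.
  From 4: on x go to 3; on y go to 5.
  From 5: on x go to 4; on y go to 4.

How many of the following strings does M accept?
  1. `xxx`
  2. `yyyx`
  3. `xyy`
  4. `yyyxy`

0

`xxx`: rejected
`yyyx`: rejected
`xyy`: rejected
`yyyxy`: rejected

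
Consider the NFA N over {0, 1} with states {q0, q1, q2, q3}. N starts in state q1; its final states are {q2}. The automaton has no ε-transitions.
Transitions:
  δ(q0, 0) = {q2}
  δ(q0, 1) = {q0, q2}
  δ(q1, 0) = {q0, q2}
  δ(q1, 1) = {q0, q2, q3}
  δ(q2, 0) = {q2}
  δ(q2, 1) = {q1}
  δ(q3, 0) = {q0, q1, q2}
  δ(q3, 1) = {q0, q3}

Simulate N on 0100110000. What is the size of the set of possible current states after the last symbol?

Start: {q1}
read 0: {q0, q2}
read 1: {q0, q1, q2}
read 0: {q0, q2}
read 0: {q2}
read 1: {q1}
read 1: {q0, q2, q3}
read 0: {q0, q1, q2}
read 0: {q0, q2}
read 0: {q2}
read 0: {q2}
Final reachable set {q2} has 1 state.

1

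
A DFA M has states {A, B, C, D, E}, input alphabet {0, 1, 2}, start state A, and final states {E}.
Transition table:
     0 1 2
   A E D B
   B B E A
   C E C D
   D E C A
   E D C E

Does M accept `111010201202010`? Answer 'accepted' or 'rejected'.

accepted

A --1--> D
D --1--> C
C --1--> C
C --0--> E
E --1--> C
C --0--> E
E --2--> E
E --0--> D
D --1--> C
C --2--> D
D --0--> E
E --2--> E
E --0--> D
D --1--> C
C --0--> E
End in state E, which is an accepting state.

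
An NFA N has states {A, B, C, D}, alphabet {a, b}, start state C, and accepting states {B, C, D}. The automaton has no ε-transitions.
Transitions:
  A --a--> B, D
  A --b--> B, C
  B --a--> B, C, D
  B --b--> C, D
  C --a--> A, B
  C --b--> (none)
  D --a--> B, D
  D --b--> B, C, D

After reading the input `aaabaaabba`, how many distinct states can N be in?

Start: {C}
read a: {A, B}
read a: {B, C, D}
read a: {A, B, C, D}
read b: {B, C, D}
read a: {A, B, C, D}
read a: {A, B, C, D}
read a: {A, B, C, D}
read b: {B, C, D}
read b: {B, C, D}
read a: {A, B, C, D}
Final reachable set {A, B, C, D} has 4 states.

4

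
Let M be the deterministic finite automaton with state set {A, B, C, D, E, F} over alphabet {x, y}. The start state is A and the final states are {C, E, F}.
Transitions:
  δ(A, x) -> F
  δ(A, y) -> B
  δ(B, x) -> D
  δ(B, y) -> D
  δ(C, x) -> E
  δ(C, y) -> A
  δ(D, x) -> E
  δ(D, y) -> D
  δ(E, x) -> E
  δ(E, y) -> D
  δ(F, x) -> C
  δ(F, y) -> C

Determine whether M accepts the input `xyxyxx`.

A --x--> F
F --y--> C
C --x--> E
E --y--> D
D --x--> E
E --x--> E
End in state E, which is an accepting state.

accepted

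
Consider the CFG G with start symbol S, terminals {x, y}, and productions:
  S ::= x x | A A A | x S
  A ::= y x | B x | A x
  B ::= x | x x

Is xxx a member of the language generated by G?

yes

S ⇒ xS ⇒ xxx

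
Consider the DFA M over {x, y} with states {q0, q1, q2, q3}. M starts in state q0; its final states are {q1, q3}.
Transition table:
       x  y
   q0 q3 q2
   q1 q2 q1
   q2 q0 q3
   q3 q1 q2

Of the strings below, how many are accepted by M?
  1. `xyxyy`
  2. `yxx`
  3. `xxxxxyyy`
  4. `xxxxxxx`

2

`xyxyy`: accepted
`yxx`: accepted
`xxxxxyyy`: rejected
`xxxxxxx`: rejected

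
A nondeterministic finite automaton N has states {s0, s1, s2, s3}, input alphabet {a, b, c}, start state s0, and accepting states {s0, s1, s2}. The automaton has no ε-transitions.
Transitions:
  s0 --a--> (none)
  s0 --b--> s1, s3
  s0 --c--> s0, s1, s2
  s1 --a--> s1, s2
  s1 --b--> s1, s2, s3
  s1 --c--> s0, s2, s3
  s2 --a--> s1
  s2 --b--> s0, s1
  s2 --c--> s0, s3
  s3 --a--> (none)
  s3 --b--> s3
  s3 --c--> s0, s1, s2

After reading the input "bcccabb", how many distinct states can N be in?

Start: {s0}
read b: {s1, s3}
read c: {s0, s1, s2, s3}
read c: {s0, s1, s2, s3}
read c: {s0, s1, s2, s3}
read a: {s1, s2}
read b: {s0, s1, s2, s3}
read b: {s0, s1, s2, s3}
Final reachable set {s0, s1, s2, s3} has 4 states.

4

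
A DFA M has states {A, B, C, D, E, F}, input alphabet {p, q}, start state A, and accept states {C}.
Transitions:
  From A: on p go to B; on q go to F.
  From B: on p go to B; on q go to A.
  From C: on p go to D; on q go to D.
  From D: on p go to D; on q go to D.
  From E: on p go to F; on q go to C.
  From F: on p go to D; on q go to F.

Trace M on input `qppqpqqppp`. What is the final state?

D

A --q--> F
F --p--> D
D --p--> D
D --q--> D
D --p--> D
D --q--> D
D --q--> D
D --p--> D
D --p--> D
D --p--> D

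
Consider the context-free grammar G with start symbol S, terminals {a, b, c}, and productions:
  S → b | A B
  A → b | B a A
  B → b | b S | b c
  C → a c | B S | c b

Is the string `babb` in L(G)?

yes

S ⇒ AB ⇒ BaAB ⇒ baAB ⇒ babB ⇒ babb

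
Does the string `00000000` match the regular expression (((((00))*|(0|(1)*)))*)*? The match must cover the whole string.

yes

Split into 8 pieces 0 · 0 · 0 · 0 · 0 · 0 · 0 · 0; each matches ((((00))*|(0|(1)*)))*.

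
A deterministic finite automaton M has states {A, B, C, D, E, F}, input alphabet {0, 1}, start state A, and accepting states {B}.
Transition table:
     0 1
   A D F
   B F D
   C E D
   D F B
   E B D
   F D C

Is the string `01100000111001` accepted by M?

A --0--> D
D --1--> B
B --1--> D
D --0--> F
F --0--> D
D --0--> F
F --0--> D
D --0--> F
F --1--> C
C --1--> D
D --1--> B
B --0--> F
F --0--> D
D --1--> B
End in state B, which is an accepting state.

accepted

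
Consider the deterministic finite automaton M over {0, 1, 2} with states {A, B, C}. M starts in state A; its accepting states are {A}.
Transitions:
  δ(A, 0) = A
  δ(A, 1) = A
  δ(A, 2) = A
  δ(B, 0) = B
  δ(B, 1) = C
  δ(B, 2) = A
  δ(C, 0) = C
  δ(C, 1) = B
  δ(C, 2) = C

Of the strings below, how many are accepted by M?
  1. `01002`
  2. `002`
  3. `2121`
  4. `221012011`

4

`01002`: accepted
`002`: accepted
`2121`: accepted
`221012011`: accepted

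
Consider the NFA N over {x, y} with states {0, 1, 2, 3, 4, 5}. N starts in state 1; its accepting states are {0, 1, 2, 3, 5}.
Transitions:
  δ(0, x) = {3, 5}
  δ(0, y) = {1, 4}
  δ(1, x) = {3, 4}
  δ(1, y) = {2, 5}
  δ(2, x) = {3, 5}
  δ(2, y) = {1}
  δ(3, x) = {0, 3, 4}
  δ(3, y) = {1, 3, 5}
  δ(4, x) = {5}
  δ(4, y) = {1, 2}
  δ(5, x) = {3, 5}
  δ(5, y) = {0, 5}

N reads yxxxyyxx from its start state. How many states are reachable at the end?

Start: {1}
read y: {2, 5}
read x: {3, 5}
read x: {0, 3, 4, 5}
read x: {0, 3, 4, 5}
read y: {0, 1, 2, 3, 4, 5}
read y: {0, 1, 2, 3, 4, 5}
read x: {0, 3, 4, 5}
read x: {0, 3, 4, 5}
Final reachable set {0, 3, 4, 5} has 4 states.

4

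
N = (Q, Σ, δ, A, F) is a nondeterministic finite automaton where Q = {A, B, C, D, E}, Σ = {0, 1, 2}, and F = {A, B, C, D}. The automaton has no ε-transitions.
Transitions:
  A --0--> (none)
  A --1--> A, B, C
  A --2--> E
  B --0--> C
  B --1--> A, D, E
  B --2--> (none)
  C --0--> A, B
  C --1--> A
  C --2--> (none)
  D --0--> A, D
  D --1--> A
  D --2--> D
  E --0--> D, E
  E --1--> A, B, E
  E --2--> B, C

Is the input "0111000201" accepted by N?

rejected

Start: {A}
read 0: {}
The reachable set is empty and stays empty for the remaining 9 symbols.
Reachable ∩ accepting = {} — empty.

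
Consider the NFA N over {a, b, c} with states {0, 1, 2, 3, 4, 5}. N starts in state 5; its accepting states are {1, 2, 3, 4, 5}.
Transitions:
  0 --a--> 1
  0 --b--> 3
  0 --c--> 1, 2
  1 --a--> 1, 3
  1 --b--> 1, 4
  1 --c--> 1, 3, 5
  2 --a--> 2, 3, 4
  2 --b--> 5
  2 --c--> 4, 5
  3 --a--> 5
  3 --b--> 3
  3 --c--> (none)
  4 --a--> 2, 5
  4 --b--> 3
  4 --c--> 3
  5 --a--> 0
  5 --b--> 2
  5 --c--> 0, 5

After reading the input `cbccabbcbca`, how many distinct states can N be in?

5

Start: {5}
read c: {0, 5}
read b: {2, 3}
read c: {4, 5}
read c: {0, 3, 5}
read a: {0, 1, 5}
read b: {1, 2, 3, 4}
read b: {1, 3, 4, 5}
read c: {0, 1, 3, 5}
read b: {1, 2, 3, 4}
read c: {1, 3, 4, 5}
read a: {0, 1, 2, 3, 5}
Final reachable set {0, 1, 2, 3, 5} has 5 states.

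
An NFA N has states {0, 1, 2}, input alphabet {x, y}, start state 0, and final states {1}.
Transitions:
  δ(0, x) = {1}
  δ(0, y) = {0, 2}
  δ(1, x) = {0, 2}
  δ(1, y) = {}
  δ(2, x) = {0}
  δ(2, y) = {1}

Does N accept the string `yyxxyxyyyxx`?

accepted

Start: {0}
read y: {0, 2}
read y: {0, 1, 2}
read x: {0, 1, 2}
read x: {0, 1, 2}
read y: {0, 1, 2}
read x: {0, 1, 2}
read y: {0, 1, 2}
read y: {0, 1, 2}
read y: {0, 1, 2}
read x: {0, 1, 2}
read x: {0, 1, 2}
Reachable ∩ accepting = {1} — nonempty.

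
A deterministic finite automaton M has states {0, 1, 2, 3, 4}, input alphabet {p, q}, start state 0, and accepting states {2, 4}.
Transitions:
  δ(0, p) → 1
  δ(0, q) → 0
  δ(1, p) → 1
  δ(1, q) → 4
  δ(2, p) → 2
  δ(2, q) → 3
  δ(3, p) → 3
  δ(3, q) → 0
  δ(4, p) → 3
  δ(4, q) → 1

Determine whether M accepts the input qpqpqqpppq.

0 --q--> 0
0 --p--> 1
1 --q--> 4
4 --p--> 3
3 --q--> 0
0 --q--> 0
0 --p--> 1
1 --p--> 1
1 --p--> 1
1 --q--> 4
End in state 4, which is an accepting state.

accepted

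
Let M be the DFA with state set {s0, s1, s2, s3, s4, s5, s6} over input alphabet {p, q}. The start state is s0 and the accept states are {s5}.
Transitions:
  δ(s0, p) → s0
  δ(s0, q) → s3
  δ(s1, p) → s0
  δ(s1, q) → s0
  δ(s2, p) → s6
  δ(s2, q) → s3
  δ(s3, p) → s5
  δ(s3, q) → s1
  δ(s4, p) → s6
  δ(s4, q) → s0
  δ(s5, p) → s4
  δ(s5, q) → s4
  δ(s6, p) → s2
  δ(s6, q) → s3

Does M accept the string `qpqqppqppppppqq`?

s0 --q--> s3
s3 --p--> s5
s5 --q--> s4
s4 --q--> s0
s0 --p--> s0
s0 --p--> s0
s0 --q--> s3
s3 --p--> s5
s5 --p--> s4
s4 --p--> s6
s6 --p--> s2
s2 --p--> s6
s6 --p--> s2
s2 --q--> s3
s3 --q--> s1
End in state s1, which is not an accepting state.

rejected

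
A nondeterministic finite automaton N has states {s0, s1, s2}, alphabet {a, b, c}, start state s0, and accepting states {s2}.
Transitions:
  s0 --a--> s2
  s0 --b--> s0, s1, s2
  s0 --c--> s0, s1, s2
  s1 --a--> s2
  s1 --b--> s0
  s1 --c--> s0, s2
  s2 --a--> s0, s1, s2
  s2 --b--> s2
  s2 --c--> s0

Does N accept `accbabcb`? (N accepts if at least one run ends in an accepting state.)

accepted

Start: {s0}
read a: {s2}
read c: {s0}
read c: {s0, s1, s2}
read b: {s0, s1, s2}
read a: {s0, s1, s2}
read b: {s0, s1, s2}
read c: {s0, s1, s2}
read b: {s0, s1, s2}
Reachable ∩ accepting = {s2} — nonempty.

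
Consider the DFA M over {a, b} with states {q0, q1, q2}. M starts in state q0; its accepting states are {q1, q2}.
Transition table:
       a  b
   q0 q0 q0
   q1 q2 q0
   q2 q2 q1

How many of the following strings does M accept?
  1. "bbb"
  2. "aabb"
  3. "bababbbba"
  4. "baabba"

0

"bbb": rejected
"aabb": rejected
"bababbbba": rejected
"baabba": rejected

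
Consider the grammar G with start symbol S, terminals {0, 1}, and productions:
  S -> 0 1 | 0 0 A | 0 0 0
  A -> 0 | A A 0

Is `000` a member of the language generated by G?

yes

S ⇒ 00A ⇒ 000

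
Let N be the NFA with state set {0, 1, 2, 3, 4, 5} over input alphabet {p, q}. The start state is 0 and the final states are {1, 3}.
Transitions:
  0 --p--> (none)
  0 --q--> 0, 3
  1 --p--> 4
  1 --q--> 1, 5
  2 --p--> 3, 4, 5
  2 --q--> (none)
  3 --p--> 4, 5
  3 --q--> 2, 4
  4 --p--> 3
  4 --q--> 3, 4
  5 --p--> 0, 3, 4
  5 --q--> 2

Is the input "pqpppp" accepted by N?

rejected

Start: {0}
read p: {}
The reachable set is empty and stays empty for the remaining 5 symbols.
Reachable ∩ accepting = {} — empty.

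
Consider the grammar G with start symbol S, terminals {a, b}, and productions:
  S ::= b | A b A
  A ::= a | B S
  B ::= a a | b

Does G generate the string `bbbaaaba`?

S ⇒ AbA ⇒ BSbA ⇒ bSbA ⇒ bbbA ⇒ bbbBS ⇒ bbbaaS ⇒ bbbaaAbA ⇒ bbbaaabA ⇒ bbbaaaba

yes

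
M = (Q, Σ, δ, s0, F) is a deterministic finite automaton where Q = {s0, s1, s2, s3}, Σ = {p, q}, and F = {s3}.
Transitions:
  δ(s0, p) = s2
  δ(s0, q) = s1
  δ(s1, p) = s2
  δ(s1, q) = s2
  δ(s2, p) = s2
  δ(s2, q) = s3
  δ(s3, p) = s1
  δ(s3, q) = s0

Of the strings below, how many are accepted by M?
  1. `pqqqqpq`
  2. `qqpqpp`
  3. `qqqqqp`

`pqqqqpq`: accepted
`qqpqpp`: rejected
`qqqqqp`: rejected

1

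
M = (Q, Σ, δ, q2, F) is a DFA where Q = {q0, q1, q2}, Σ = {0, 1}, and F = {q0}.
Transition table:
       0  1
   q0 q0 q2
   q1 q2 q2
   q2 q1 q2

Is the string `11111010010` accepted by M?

q2 --1--> q2
q2 --1--> q2
q2 --1--> q2
q2 --1--> q2
q2 --1--> q2
q2 --0--> q1
q1 --1--> q2
q2 --0--> q1
q1 --0--> q2
q2 --1--> q2
q2 --0--> q1
End in state q1, which is not an accepting state.

rejected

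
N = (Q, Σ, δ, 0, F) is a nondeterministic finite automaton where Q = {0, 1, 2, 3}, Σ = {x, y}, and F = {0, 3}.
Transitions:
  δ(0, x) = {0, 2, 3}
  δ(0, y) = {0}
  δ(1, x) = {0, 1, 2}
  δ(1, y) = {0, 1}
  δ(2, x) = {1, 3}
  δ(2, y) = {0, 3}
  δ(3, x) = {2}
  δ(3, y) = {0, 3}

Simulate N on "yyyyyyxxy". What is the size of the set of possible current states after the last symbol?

3

Start: {0}
read y: {0}
read y: {0}
read y: {0}
read y: {0}
read y: {0}
read y: {0}
read x: {0, 2, 3}
read x: {0, 1, 2, 3}
read y: {0, 1, 3}
Final reachable set {0, 1, 3} has 3 states.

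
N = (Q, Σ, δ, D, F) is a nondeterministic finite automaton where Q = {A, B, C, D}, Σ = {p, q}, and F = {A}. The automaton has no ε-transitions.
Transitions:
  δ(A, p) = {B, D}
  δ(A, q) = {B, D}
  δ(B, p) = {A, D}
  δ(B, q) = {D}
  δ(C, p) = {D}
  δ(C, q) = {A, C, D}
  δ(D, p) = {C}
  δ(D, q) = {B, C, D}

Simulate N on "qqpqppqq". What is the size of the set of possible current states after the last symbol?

4

Start: {D}
read q: {B, C, D}
read q: {A, B, C, D}
read p: {A, B, C, D}
read q: {A, B, C, D}
read p: {A, B, C, D}
read p: {A, B, C, D}
read q: {A, B, C, D}
read q: {A, B, C, D}
Final reachable set {A, B, C, D} has 4 states.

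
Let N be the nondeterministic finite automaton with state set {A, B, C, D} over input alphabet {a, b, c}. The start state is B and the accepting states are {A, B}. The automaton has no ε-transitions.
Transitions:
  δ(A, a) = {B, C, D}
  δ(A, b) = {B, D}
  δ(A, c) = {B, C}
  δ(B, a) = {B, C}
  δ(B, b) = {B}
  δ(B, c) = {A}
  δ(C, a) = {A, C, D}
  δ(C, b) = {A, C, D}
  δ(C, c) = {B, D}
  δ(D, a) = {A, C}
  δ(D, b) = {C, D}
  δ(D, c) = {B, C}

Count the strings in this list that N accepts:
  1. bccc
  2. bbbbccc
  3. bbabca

3

bccc: accepted
bbbbccc: accepted
bbabca: accepted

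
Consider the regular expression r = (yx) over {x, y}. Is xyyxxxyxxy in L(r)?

no

No split of xyyxxxyxxy into u·v has y matching u and x matching v.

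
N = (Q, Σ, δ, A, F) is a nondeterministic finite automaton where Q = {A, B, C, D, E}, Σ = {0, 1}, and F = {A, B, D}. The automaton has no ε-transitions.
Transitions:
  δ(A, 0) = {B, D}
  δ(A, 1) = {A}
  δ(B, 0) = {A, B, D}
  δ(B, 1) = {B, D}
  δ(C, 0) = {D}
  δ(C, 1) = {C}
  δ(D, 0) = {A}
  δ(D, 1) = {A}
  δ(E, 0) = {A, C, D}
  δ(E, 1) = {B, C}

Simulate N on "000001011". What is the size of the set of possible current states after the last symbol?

Start: {A}
read 0: {B, D}
read 0: {A, B, D}
read 0: {A, B, D}
read 0: {A, B, D}
read 0: {A, B, D}
read 1: {A, B, D}
read 0: {A, B, D}
read 1: {A, B, D}
read 1: {A, B, D}
Final reachable set {A, B, D} has 3 states.

3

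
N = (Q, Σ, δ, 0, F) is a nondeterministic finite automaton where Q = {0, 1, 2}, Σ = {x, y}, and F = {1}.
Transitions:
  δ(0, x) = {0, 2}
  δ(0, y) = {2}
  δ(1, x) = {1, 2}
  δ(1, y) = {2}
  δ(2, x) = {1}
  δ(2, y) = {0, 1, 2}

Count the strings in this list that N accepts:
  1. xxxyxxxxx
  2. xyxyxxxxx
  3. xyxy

xxxyxxxxx: accepted
xyxyxxxxx: accepted
xyxy: accepted

3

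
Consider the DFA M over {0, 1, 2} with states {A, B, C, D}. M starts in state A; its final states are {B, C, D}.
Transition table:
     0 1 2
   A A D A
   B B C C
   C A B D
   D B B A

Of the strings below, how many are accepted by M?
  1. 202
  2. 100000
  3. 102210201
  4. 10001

202: rejected
100000: accepted
102210201: accepted
10001: accepted

3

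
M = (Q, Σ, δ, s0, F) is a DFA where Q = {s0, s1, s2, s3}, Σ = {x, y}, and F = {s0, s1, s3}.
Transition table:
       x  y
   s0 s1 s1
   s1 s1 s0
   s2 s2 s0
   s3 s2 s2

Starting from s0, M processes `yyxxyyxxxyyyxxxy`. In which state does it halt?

s0 --y--> s1
s1 --y--> s0
s0 --x--> s1
s1 --x--> s1
s1 --y--> s0
s0 --y--> s1
s1 --x--> s1
s1 --x--> s1
s1 --x--> s1
s1 --y--> s0
s0 --y--> s1
s1 --y--> s0
s0 --x--> s1
s1 --x--> s1
s1 --x--> s1
s1 --y--> s0

s0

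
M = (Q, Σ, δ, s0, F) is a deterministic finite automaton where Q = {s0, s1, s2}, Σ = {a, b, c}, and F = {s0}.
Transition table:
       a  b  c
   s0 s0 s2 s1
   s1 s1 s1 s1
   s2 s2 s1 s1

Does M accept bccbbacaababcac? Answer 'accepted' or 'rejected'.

s0 --b--> s2
s2 --c--> s1
s1 --c--> s1
s1 --b--> s1
s1 --b--> s1
s1 --a--> s1
s1 --c--> s1
s1 --a--> s1
s1 --a--> s1
s1 --b--> s1
s1 --a--> s1
s1 --b--> s1
s1 --c--> s1
s1 --a--> s1
s1 --c--> s1
End in state s1, which is not an accepting state.

rejected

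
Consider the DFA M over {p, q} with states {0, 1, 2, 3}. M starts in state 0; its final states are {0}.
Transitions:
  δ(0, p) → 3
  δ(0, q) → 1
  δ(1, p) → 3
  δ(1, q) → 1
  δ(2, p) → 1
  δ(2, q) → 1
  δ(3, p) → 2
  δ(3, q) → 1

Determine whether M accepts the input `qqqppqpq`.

0 --q--> 1
1 --q--> 1
1 --q--> 1
1 --p--> 3
3 --p--> 2
2 --q--> 1
1 --p--> 3
3 --q--> 1
End in state 1, which is not an accepting state.

rejected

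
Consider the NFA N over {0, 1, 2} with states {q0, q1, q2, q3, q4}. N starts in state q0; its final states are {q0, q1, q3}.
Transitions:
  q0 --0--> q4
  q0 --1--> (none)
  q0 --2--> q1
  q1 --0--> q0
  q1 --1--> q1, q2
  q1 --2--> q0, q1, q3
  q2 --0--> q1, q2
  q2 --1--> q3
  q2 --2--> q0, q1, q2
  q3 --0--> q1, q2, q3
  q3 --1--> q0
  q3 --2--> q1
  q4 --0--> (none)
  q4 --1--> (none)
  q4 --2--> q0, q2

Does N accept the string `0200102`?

accepted

Start: {q0}
read 0: {q4}
read 2: {q0, q2}
read 0: {q1, q2, q4}
read 0: {q0, q1, q2}
read 1: {q1, q2, q3}
read 0: {q0, q1, q2, q3}
read 2: {q0, q1, q2, q3}
Reachable ∩ accepting = {q0, q1, q3} — nonempty.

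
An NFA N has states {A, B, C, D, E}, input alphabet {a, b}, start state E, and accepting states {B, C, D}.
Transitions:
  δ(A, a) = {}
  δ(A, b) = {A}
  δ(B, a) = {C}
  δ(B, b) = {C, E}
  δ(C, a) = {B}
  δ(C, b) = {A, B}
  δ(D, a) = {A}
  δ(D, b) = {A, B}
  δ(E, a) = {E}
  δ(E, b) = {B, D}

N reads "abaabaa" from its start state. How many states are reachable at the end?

2

Start: {E}
read a: {E}
read b: {B, D}
read a: {A, C}
read a: {B}
read b: {C, E}
read a: {B, E}
read a: {C, E}
Final reachable set {C, E} has 2 states.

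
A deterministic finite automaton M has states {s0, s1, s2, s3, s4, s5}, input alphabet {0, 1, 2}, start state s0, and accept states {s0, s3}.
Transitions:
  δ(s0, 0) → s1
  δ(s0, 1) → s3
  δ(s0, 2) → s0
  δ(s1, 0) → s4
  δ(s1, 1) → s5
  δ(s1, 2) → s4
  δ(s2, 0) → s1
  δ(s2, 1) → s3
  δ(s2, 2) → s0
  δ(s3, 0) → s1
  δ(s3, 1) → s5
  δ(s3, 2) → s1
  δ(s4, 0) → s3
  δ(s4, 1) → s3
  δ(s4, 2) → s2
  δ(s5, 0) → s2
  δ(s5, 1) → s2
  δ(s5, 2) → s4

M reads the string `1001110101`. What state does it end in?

s0 --1--> s3
s3 --0--> s1
s1 --0--> s4
s4 --1--> s3
s3 --1--> s5
s5 --1--> s2
s2 --0--> s1
s1 --1--> s5
s5 --0--> s2
s2 --1--> s3

s3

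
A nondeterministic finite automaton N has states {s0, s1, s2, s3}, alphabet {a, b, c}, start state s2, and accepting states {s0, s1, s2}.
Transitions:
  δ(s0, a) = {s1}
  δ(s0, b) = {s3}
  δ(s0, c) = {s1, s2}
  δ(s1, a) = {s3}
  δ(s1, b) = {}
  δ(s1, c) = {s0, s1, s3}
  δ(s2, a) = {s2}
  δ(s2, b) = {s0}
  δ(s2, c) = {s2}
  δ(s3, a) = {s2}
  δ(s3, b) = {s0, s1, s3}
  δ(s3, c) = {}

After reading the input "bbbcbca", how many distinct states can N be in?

Start: {s2}
read b: {s0}
read b: {s3}
read b: {s0, s1, s3}
read c: {s0, s1, s2, s3}
read b: {s0, s1, s3}
read c: {s0, s1, s2, s3}
read a: {s1, s2, s3}
Final reachable set {s1, s2, s3} has 3 states.

3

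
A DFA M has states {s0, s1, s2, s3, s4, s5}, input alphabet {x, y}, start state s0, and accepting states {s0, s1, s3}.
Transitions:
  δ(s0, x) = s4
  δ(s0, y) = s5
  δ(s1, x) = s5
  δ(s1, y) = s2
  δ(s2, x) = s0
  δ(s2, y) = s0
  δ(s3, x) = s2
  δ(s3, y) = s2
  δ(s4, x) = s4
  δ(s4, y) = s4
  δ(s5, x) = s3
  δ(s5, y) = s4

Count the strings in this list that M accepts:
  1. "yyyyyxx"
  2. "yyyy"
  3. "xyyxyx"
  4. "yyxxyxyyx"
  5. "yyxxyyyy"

"yyyyyxx": rejected
"yyyy": rejected
"xyyxyx": rejected
"yyxxyxyyx": rejected
"yyxxyyyy": rejected

0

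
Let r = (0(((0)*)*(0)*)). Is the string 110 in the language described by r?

no

No split of 110 into u·v has 0 matching u and (((0)*)*(0)*) matching v.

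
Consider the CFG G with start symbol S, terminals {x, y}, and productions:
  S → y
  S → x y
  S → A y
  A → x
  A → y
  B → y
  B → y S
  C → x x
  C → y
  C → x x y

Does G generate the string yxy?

no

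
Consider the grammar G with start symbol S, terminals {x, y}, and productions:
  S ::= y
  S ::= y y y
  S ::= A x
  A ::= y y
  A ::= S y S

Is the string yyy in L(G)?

S ⇒ yyy

yes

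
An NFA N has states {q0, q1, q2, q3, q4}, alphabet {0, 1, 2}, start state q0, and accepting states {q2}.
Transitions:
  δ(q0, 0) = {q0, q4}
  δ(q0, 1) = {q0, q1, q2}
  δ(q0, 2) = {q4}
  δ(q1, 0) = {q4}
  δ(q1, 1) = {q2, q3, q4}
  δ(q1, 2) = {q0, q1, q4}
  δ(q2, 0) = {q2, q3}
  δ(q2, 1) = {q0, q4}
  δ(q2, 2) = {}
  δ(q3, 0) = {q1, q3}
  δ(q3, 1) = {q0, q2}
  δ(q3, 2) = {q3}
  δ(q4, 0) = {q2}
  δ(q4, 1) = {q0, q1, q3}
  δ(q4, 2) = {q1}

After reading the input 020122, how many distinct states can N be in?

Start: {q0}
read 0: {q0, q4}
read 2: {q1, q4}
read 0: {q2, q4}
read 1: {q0, q1, q3, q4}
read 2: {q0, q1, q3, q4}
read 2: {q0, q1, q3, q4}
Final reachable set {q0, q1, q3, q4} has 4 states.

4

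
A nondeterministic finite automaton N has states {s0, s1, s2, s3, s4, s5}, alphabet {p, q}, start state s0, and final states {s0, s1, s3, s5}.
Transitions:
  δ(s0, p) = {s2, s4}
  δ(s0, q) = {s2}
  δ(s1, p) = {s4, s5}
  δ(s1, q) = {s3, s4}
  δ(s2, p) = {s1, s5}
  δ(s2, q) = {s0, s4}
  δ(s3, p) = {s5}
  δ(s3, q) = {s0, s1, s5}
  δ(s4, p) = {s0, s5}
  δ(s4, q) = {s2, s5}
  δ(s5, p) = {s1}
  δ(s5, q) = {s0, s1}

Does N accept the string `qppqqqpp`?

accepted

Start: {s0}
read q: {s2}
read p: {s1, s5}
read p: {s1, s4, s5}
read q: {s0, s1, s2, s3, s4, s5}
read q: {s0, s1, s2, s3, s4, s5}
read q: {s0, s1, s2, s3, s4, s5}
read p: {s0, s1, s2, s4, s5}
read p: {s0, s1, s2, s4, s5}
Reachable ∩ accepting = {s0, s1, s5} — nonempty.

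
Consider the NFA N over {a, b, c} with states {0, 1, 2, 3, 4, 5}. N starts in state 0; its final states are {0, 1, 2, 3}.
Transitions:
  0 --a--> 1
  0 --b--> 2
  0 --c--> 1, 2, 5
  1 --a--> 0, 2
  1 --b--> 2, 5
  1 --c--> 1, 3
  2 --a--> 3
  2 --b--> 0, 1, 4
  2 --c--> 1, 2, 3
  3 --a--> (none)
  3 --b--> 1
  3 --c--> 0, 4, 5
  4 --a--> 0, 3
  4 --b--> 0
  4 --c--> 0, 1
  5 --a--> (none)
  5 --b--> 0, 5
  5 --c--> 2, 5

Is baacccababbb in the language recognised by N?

Start: {0}
read b: {2}
read a: {3}
read a: {}
The reachable set is empty and stays empty for the remaining 9 symbols.
Reachable ∩ accepting = {} — empty.

rejected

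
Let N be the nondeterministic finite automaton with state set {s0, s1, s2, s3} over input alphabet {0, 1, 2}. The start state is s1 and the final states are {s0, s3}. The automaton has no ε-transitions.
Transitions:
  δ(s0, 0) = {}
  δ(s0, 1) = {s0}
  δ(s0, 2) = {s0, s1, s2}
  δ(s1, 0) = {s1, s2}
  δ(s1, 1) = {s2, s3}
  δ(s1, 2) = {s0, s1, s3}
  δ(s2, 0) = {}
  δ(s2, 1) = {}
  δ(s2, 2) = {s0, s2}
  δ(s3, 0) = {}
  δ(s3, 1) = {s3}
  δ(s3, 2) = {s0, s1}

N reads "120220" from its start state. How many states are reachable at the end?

2

Start: {s1}
read 1: {s2, s3}
read 2: {s0, s1, s2}
read 0: {s1, s2}
read 2: {s0, s1, s2, s3}
read 2: {s0, s1, s2, s3}
read 0: {s1, s2}
Final reachable set {s1, s2} has 2 states.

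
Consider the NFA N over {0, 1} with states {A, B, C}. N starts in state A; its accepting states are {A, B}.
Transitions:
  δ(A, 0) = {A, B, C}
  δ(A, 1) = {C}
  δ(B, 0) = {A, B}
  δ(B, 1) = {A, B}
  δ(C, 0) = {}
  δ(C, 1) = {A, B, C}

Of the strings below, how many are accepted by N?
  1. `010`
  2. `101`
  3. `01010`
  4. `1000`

`010`: accepted
`101`: rejected
`01010`: accepted
`1000`: rejected

2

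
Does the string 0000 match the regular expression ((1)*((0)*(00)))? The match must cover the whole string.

Split as ε·0000: (1)* matches ε and ((0)*(00)) matches 0000.

yes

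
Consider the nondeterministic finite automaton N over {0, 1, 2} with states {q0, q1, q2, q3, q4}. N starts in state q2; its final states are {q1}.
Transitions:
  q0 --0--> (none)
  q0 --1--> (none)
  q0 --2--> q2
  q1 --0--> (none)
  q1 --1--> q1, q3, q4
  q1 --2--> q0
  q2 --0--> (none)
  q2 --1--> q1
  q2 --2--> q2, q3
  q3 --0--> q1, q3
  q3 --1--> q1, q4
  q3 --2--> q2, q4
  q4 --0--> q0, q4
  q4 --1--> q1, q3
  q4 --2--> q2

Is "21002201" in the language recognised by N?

Start: {q2}
read 2: {q2, q3}
read 1: {q1, q4}
read 0: {q0, q4}
read 0: {q0, q4}
read 2: {q2}
read 2: {q2, q3}
read 0: {q1, q3}
read 1: {q1, q3, q4}
Reachable ∩ accepting = {q1} — nonempty.

accepted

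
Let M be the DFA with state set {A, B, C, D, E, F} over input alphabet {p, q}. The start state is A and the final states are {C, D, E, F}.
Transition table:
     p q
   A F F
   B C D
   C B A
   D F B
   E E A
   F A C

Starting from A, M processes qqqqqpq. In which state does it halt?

A --q--> F
F --q--> C
C --q--> A
A --q--> F
F --q--> C
C --p--> B
B --q--> D

D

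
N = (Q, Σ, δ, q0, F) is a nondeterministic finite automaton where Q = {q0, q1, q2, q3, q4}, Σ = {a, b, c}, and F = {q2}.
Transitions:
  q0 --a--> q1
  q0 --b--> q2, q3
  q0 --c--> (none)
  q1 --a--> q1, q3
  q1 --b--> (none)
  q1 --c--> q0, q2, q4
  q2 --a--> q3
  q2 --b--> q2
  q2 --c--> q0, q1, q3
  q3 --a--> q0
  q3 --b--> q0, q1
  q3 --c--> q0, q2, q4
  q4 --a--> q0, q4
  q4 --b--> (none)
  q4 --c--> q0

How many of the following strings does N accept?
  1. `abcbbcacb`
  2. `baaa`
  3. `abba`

`abcbbcacb`: rejected
`baaa`: rejected
`abba`: rejected

0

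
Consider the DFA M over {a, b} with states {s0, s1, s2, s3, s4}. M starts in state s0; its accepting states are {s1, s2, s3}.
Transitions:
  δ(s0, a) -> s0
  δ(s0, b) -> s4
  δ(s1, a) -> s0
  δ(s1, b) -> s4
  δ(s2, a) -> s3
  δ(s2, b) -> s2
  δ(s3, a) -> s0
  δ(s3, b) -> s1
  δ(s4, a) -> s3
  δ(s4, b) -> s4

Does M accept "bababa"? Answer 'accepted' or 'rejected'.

accepted

s0 --b--> s4
s4 --a--> s3
s3 --b--> s1
s1 --a--> s0
s0 --b--> s4
s4 --a--> s3
End in state s3, which is an accepting state.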